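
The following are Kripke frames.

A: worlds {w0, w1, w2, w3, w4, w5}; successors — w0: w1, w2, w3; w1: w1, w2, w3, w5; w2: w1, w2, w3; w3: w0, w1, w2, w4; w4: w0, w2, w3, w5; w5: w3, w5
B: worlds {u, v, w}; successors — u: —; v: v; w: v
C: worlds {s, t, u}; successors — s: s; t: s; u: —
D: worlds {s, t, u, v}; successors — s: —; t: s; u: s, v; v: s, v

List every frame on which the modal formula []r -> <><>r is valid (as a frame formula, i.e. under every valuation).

A

Frame correspondent (Sahlqvist): forall x exists w (xRw & x R^2 w) — i.e. a generalized confluence (Geach) condition.
A: condition met.
B: fails — at u but no t with uRt and uR²t.
C: fails — at u but no w with uRw and uR²w.
D: fails — at s but no w with sRw and sR²w.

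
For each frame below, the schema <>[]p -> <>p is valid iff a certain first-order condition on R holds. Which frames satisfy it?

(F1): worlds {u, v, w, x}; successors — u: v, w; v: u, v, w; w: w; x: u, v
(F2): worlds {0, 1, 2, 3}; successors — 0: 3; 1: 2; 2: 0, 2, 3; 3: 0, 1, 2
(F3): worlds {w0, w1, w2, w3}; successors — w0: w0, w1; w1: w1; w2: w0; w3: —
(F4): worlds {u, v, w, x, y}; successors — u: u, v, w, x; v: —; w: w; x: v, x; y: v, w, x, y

This is the axiom for a generalized confluence (Geach) condition; its first-order frame correspondent is forall x forall y (xRy -> exists w (yRw & xRw)).
(F1): ✓.
(F2): fails — 0R3 but no w with 3Rw and 0Rw.
(F3): ✓.
(F4): fails — uRv but no t with vRt and uRt.

(F1), (F3)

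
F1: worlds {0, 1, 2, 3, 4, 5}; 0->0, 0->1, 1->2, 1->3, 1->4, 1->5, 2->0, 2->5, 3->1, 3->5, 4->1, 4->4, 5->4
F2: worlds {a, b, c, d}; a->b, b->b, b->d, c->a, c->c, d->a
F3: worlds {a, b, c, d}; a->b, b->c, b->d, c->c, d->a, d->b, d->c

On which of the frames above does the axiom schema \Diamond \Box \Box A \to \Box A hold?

none

This is the axiom for a generalized confluence (Geach) condition; its first-order frame correspondent is \forall x \forall y \forall z ((xRy \wedge xRz) \to \exists w (y R^2 w \wedge z = w)).
F1: fails — 1R2, 1R2 but no w with 2R²w and 2=w.
F2: fails — bRd, bRd but no w with dR²w and d=w.
F3: fails — bRc, bRd but no w with cR²w and d=w.
Valid on no frame.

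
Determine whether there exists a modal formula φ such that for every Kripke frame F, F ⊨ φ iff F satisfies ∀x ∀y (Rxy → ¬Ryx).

Not definable by any modal formula

If a class were modally definable it would be closed under surjective bounded morphisms (Goldblatt–Thomason).
The 4-cycle (worlds w0,w1,w2,w3 with w0→w1→w2→w3→w0) is asymmetric. Mapping every world to a single reflexive point • is a surjective bounded morphism, and the reflexive point is not asymmetric (R•• but asymmetry requires ¬R••).
So no modal formula (or set of formulas) defines exactly the asymmetric frames.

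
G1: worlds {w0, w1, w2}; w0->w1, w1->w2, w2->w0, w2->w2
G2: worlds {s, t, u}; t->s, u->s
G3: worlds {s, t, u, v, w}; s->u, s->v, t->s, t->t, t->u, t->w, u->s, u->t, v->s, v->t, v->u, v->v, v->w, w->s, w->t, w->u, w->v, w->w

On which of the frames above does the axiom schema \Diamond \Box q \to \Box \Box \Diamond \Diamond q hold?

G2, G3

Frame correspondent (Sahlqvist): \forall x \forall y \forall z ((xRy \wedge x R^2 z) \to \exists w (yRw \wedge z R^2 w)) — i.e. a generalized confluence (Geach) condition.
G1: fails — w2Rw0, w2R²w0 but no w with w0Rw and w0R²w.
G2: holds.
G3: holds.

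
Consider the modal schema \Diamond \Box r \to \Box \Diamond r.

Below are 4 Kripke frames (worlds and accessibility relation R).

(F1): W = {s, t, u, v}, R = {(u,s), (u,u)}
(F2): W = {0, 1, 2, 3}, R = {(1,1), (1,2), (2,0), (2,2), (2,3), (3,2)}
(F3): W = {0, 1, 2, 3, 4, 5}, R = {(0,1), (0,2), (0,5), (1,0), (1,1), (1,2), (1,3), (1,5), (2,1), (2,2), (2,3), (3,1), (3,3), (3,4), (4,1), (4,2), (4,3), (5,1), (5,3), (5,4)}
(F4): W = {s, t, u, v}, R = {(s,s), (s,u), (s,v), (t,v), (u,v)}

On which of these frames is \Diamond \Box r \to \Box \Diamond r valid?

Frame correspondent (Sahlqvist): \forall x \forall y \forall z (Rxy \wedge Rxz \to \exists w (Ryw \wedge Rzw)) — i.e. convergence.
(F1): fails — Rus and Rus but s and s have no common successor.
(F2): fails — R23 and R20 but 3 and 0 have no common successor.
(F3): holds.
(F4): fails — Rsv and Rsv but v and v have no common successor.
Valid on: (F3).

(F3)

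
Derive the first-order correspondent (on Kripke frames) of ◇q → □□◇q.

This is a Sahlqvist (Geach-type) schema ◇^1□^0q → □^2◇^1q.
Minimal-valuation argument: fix x; take any y with xR^1y and any z with xR^2z. Set V(q) to the set of worlds R-reachable from y in exactly 0 steps. Then □^0q holds at y, so the antecedent holds at x; validity forces ◇^1q at z, giving a w with zR^1w and yR^0w.
First-order correspondent: ∀x ∀y ∀z ((xRy ∧ xR²z) → ∃w (y = w ∧ zRw)).

∀x ∀y ∀z ((xRy ∧ xR²z) → ∃w (y = w ∧ zRw))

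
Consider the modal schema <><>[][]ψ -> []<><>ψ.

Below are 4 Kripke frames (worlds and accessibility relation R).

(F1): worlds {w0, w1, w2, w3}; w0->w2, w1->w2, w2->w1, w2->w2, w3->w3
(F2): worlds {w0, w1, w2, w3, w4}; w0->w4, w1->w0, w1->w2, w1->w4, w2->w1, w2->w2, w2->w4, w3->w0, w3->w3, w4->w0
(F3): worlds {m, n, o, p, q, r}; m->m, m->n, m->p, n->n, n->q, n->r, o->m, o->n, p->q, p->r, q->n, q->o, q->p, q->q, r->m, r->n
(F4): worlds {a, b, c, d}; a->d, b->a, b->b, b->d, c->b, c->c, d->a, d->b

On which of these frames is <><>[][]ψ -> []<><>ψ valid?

(F1), (F3), (F4)

The schema corresponds to a generalized confluence (Geach) condition: forall x forall y forall z ((x R^2 y & xRz) -> exists w (y R^2 w & z R^2 w)).
(F1): holds.
(F2): fails — w0R²w0, w0Rw4 but no w with w0R²w and w4R²w.
(F3): holds.
(F4): holds.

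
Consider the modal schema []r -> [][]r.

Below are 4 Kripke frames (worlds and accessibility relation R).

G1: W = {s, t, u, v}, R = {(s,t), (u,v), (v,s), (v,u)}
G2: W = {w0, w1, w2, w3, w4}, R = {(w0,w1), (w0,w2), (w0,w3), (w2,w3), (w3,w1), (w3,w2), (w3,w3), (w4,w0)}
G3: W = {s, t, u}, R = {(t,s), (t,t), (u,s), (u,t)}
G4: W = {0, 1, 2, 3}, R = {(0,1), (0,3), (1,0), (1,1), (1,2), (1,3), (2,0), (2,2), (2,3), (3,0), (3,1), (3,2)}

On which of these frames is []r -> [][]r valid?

This is the axiom for transitivity; its first-order frame correspondent is forall x forall y forall z (Rxy & Ryz -> Rxz).
G1: fails — Ruv and Rvu but not Ruu.
G2: fails — Rw4w0 and Rw0w1 but not Rw4w1.
G3: holds.
G4: fails — R32 and R23 but not R33.
Valid on: G3.

G3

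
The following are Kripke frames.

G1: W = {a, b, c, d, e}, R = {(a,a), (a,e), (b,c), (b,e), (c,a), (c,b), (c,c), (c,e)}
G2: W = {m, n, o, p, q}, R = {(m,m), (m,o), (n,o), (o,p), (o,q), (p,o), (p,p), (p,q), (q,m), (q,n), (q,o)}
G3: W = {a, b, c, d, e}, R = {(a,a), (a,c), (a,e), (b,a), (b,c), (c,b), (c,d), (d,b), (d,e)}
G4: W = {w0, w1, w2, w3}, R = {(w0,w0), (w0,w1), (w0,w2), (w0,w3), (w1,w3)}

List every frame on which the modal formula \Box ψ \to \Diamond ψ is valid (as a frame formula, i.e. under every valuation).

G2

The schema corresponds to seriality: \forall x \exists y Rxy.
G1: fails — world d has no successor.
G2: satisfies the condition.
G3: fails — world e has no successor.
G4: fails — world w2 has no successor.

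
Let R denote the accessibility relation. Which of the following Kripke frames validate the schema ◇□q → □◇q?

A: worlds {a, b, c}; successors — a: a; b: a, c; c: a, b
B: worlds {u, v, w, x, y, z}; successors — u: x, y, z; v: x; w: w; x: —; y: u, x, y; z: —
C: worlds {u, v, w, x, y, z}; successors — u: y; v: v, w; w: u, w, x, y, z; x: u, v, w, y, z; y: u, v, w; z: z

Frame correspondent (Sahlqvist): ∀x ∀y ∀z (Rxy ∧ Rxz → ∃w (Ryw ∧ Rzw)) — i.e. convergence.
A: condition met.
B: fails — Ruz and Ruz but z and z have no common successor.
C: fails — Rwu and Rwy but u and y have no common successor.
Valid on: A.

A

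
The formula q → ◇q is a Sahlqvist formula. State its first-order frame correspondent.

reflexivity

Replacing q by ¬q and contraposing gives the equivalent schema □q → q.
Suppose □q→q is valid. At any x set V(q)={w : Rxw}. Then □q holds at x, so q holds at x, i.e. Rxx.
The converse is a direct semantic check.
So the correspondent is reflexivity.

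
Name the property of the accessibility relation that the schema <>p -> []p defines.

partial functionality

Suppose ◇p→□p is valid. Take Rxy, Rxz and set V(p)={y}. Then ◇p at x, so □p at x, so p at z, i.e. z=y.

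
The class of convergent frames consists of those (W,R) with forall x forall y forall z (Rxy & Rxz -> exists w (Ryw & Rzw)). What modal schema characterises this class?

◇□ψ → □◇ψ

A defining formula is ◇□ψ → □◇ψ (the .2 axiom).
Suppose ◇□ψ→□◇ψ is valid. Take Rxy, Rxz and set V(ψ)={w : Ryw}. Then □ψ at y so ◇□ψ at x, so □◇ψ at x, so ◇ψ at z, giving w with Rzw and Ryw.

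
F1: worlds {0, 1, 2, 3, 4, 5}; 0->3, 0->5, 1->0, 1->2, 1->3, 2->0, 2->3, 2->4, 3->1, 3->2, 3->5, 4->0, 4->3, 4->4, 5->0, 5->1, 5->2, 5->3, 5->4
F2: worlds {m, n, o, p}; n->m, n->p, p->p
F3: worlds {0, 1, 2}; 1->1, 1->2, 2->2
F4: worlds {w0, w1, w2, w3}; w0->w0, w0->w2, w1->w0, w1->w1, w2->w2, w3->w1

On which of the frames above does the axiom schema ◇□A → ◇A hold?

F3, F4

Frame correspondent (Sahlqvist): ∀x ∀y (xRy → ∃w (yRw ∧ xRw)) — i.e. a generalized confluence (Geach) condition.
F1: fails — 2R3 but no w with 3Rw and 2Rw.
F2: fails — nRm but no w with mRw and nRw.
F3: holds.
F4: holds.
Valid on: F3, F4.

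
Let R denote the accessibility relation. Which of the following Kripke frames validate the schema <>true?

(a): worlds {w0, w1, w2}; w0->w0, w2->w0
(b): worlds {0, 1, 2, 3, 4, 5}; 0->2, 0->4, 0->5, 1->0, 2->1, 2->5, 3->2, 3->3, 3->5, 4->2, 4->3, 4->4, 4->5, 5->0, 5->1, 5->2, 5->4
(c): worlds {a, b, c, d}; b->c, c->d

(b)

The schema corresponds to seriality: forall x exists y Rxy.
(a): fails — world w1 has no successor.
(b): holds.
(c): fails — world a has no successor.
Valid on: (b).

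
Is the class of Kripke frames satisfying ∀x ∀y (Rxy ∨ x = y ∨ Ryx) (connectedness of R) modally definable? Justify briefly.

Not definable by any modal formula

Modal frame validity is preserved under disjoint unions.
Take 3 disjoint single-world reflexive frames: each is trivially connected, but their disjoint union has 3 worlds with no edge between distinct components, so it is not connected.
So the class is not modally definable.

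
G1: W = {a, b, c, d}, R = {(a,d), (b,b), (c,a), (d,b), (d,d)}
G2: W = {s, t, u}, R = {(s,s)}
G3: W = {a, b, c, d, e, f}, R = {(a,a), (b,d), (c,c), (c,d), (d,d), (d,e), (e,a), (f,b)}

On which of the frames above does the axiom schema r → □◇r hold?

The schema corresponds to symmetry: ∀x ∀y (Rxy → Ryx).
G1: fails — Rdb but not Rbd.
G2: ✓.
G3: fails — Rcd but not Rdc.

G2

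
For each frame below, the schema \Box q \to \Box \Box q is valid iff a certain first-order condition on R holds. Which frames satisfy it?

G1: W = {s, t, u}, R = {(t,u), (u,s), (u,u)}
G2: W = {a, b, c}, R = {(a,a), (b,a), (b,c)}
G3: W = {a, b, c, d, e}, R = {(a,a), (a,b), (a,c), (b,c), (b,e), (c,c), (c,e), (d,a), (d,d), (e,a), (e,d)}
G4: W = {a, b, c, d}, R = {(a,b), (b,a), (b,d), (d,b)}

Frame correspondent (Sahlqvist): \forall x \forall y \forall z (Rxy \wedge Ryz \to Rxz) — i.e. transitivity.
G1: fails — Rtu and Rus but not Rts.
G2: satisfies the condition.
G3: fails — Rea and Rab but not Reb.
G4: fails — Rdb and Rba but not Rda.

G2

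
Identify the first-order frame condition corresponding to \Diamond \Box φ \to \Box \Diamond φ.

convergence: \forall x \forall y \forall z (Rxy \wedge Rxz \to \exists w (Ryw \wedge Rzw))

Suppose ◇□φ→□◇φ is valid. Take Rxy, Rxz and set V(φ)={w : Ryw}. Then □φ at y so ◇□φ at x, so □◇φ at x, so ◇φ at z, giving w with Rzw and Ryw.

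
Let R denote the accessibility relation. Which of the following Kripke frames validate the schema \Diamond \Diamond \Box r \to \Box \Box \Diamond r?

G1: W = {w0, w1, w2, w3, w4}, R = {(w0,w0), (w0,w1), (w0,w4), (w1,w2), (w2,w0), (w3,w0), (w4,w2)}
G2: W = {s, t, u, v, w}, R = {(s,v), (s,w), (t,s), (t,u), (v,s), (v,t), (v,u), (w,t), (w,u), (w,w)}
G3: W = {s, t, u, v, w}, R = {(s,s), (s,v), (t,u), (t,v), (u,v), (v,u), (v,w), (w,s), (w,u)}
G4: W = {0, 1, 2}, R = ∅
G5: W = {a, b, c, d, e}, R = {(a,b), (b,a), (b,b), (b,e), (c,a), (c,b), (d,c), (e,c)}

Frame correspondent (Sahlqvist): \forall x \forall y \forall z ((x R^2 y \wedge x R^2 z) \to \exists w (yRw \wedge zRw)) — i.e. a generalized confluence (Geach) condition.
G1: fails — w0R²w0, w0R²w1 but no w with w0Rw and w1Rw.
G2: fails — sR²s, sR²t but no w* with sRw* and tRw*.
G3: fails — sR²s, sR²v but no w* with sRw* and vRw*.
G4: ✓.
G5: fails — aR²a, aR²e but no w with aRw and eRw.

G4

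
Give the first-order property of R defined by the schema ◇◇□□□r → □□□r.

∀x ∀y ∀z ((xR²y ∧ xR³z) → ∃w (yR³w ∧ z = w))

This is a Sahlqvist (Geach-type) schema ◇^2□^3r → □^3◇^0r.
Minimal-valuation argument: fix x; take any y with xR^2y and any z with xR^3z. Set V(r) to the set of worlds R-reachable from y in exactly 3 steps. Then □^3r holds at y, so the antecedent holds at x; validity forces ◇^0r at z, giving a w with zR^0w and yR^3w.
First-order correspondent: ∀x ∀y ∀z ((xR²y ∧ xR³z) → ∃w (yR³w ∧ z = w)).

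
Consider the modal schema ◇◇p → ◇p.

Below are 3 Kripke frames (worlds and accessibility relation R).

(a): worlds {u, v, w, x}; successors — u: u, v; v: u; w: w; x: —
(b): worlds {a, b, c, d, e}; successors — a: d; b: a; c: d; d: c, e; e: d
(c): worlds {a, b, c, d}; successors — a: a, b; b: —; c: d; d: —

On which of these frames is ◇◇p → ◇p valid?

(c)

Frame correspondent (Sahlqvist): ∀x ∀y (xR²y → ∃w (y = w ∧ xRw)) — i.e. a generalized confluence (Geach) condition.
(a): fails — vR²v but no t with v=t and vRt.
(b): fails — aR²c but no w with c=w and aRw.
(c): condition met.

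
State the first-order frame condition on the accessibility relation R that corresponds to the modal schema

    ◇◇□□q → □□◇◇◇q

∀x ∀y ∀z ((xR²y ∧ xR²z) → ∃w (yR²w ∧ zR³w))

This is a Sahlqvist (Geach-type) schema ◇^2□^2q → □^2◇^3q.
Minimal-valuation argument: fix x; take any y with xR^2y and any z with xR^2z. Set V(q) to the set of worlds R-reachable from y in exactly 2 steps. Then □^2q holds at y, so the antecedent holds at x; validity forces ◇^3q at z, giving a w with zR^3w and yR^2w.
First-order correspondent: ∀x ∀y ∀z ((xR²y ∧ xR²z) → ∃w (yR²w ∧ zR³w)).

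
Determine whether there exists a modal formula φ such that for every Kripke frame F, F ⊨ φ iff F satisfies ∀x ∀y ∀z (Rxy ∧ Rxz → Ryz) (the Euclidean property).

This is a Sahlqvist condition; the 5 axiom ◇q → □◇q defines it.
Suppose ◇q→□◇q is valid. Take Rxy, Rxz and set V(q)={y}. Then ◇q at x, so □◇q at x, so ◇q at z, so some w with Rzw has q; w=y, i.e. Rzy. By symmetry of the argument, Ryz.

Yes — defined by ◇q → □◇q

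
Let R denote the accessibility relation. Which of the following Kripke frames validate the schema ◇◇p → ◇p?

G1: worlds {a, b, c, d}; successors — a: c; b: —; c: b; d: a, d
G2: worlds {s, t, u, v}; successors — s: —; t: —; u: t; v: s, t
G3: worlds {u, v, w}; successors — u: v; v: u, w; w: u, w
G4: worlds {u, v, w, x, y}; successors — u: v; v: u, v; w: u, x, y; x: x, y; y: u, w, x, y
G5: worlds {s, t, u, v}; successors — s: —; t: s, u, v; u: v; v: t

G2

The schema corresponds to transitivity: ∀x ∀y ∀z (Rxy ∧ Ryz → Rxz).
G1: fails — Rac and Rcb but not Rab.
G2: holds.
G3: fails — Ruv and Rvw but not Ruw.
G4: fails — Ruv and Rvu but not Ruu.
G5: fails — Ruv and Rvt but not Rut.
Valid on: G2.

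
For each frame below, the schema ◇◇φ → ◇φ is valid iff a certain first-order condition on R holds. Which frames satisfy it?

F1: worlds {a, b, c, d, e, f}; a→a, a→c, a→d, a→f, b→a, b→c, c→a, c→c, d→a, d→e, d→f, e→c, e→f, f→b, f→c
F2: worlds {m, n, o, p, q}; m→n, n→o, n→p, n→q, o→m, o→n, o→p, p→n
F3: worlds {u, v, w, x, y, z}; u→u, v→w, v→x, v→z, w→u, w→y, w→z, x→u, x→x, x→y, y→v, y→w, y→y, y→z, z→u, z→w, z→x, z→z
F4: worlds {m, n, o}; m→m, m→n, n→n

The schema corresponds to transitivity: ∀x ∀y ∀z (Rxy ∧ Ryz → Rxz).
F1: fails — Rde and Rec but not Rdc.
F2: fails — Ron and Rno but not Roo.
F3: fails — Rvz and Rzu but not Rvu.
F4: satisfies the condition.

F4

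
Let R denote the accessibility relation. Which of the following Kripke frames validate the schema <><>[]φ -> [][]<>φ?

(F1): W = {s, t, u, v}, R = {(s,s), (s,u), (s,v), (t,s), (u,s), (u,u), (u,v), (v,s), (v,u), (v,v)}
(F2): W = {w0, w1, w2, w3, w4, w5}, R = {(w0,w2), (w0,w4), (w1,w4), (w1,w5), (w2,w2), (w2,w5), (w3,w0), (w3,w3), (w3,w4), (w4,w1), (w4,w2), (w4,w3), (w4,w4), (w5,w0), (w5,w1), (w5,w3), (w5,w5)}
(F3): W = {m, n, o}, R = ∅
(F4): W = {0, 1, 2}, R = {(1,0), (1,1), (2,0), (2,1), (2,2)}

Frame correspondent (Sahlqvist): forall x forall y forall z ((x R^2 y & x R^2 z) -> exists w (yRw & zRw)) — i.e. a generalized confluence (Geach) condition.
(F1): condition met.
(F2): fails — w0R²w2, w0R²w3 but no w with w2Rw and w3Rw.
(F3): condition met.
(F4): fails — 1R²0, 1R²0 but no w with 0Rw and 0Rw.
Valid on: (F1), (F3).

(F1), (F3)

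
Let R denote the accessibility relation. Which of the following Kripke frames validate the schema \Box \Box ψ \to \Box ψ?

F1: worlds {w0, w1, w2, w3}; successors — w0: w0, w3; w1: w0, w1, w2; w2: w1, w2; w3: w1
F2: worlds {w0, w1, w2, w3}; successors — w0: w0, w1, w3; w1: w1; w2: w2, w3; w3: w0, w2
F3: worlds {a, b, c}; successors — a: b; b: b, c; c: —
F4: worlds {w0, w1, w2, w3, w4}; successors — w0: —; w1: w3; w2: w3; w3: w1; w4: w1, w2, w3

This is the axiom for density; its first-order frame correspondent is \forall x \forall y (Rxy \to \exists z (Rxz \wedge Rzy)).
F1: ✓.
F2: ✓.
F3: ✓.
F4: fails — Rw3w1 but no z with Rw3z and Rzw1.
Valid on: F1, F2, F3.

F1, F2, F3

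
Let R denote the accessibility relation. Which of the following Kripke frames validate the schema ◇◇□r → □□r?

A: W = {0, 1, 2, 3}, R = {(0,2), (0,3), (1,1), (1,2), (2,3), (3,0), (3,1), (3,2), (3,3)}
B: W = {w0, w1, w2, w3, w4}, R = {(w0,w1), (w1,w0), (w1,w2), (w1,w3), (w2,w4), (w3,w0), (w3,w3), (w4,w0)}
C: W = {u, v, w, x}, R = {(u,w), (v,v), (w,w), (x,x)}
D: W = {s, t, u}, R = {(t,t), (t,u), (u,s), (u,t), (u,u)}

The schema corresponds to a generalized confluence (Geach) condition: ∀x ∀y ∀z ((xR²y ∧ xR²z) → ∃w (yRw ∧ z = w)).
A: fails — 0R²0, 0R²0 but no w with 0Rw and 0=w.
B: fails — w0R²w0, w0R²w0 but no w with w0Rw and w0=w.
C: condition met.
D: fails — tR²s, tR²s but no w with sRw and s=w.
Valid on: C.

C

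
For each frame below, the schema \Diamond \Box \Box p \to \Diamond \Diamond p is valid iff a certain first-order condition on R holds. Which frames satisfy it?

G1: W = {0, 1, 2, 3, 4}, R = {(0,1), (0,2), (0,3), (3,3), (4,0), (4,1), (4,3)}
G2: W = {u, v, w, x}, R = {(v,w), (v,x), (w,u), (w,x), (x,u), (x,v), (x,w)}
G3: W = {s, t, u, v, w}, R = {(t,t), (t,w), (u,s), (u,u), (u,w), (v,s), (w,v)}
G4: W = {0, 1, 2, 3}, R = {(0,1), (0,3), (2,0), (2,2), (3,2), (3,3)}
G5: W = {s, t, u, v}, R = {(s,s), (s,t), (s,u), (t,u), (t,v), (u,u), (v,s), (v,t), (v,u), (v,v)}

Frame correspondent (Sahlqvist): \forall x \forall y (xRy \to \exists w (y R^2 w \wedge x R^2 w)) — i.e. a generalized confluence (Geach) condition.
G1: fails — 0R1 but no w with 1R²w and 0R²w.
G2: fails — wRu but no t with uR²t and wR²t.
G3: fails — tRw but no w* with wR²w* and tR²w*.
G4: fails — 0R1 but no w with 1R²w and 0R²w.
G5: ✓.
Valid on: G5.

G5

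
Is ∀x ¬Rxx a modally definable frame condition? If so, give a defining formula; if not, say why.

No — not modally definable

Modal frame validity is preserved under surjective bounded morphisms.
The 5-cycle (worlds 0,1,2,3,4 with 0→1→2→3→4→0) is irreflexive, and the map sending every world to a single reflexive point • is a surjective bounded morphism (forth: every edge maps to (•,•); back: every world has a successor). So any modal formula valid on the 5-cycle is also valid on the reflexive point, which is not irreflexive.
So the class is not modally definable.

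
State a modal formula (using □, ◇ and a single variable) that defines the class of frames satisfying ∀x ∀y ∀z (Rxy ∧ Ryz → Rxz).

□q → □□q

This is transitivity; the standard corresponding axiom is 4: □q → □□q.
Suppose □q→□□q is valid. Take Rxy, Ryz and set V(q)={w : Rxw}. Then □q at x, so □□q at x, so □q at y, so q at z, i.e. Rxz.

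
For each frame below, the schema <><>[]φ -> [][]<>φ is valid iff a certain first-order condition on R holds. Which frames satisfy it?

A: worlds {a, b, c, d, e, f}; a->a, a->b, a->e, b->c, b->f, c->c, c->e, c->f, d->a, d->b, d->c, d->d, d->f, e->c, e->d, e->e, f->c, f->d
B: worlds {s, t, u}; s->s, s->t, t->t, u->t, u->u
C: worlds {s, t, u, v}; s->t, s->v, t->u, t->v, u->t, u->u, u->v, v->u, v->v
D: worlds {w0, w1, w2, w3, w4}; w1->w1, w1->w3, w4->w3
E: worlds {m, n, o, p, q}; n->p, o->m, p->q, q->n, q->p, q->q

Frame correspondent (Sahlqvist): forall x forall y forall z ((x R^2 y & x R^2 z) -> exists w (yRw & zRw)) — i.e. a generalized confluence (Geach) condition.
A: fails — aR²a, aR²b but no w with aRw and bRw.
B: satisfies the condition.
C: satisfies the condition.
D: fails — w1R²w1, w1R²w3 but no w with w1Rw and w3Rw.
E: fails — pR²n, pR²p but no w with nRw and pRw.
Valid on: B, C.

B, C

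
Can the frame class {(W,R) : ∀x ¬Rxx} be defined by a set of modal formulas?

No

Any modally definable frame class is closed under surjective bounded morphisms.
The 3-cycle (worlds s,t,u with s→t→u→s) is irreflexive, and the map sending every world to a single reflexive point • is a surjective bounded morphism (forth: every edge maps to (•,•); back: every world has a successor). So any modal formula valid on the 3-cycle is also valid on the reflexive point, which is not irreflexive.
Hence irreflexivity is not modally definable.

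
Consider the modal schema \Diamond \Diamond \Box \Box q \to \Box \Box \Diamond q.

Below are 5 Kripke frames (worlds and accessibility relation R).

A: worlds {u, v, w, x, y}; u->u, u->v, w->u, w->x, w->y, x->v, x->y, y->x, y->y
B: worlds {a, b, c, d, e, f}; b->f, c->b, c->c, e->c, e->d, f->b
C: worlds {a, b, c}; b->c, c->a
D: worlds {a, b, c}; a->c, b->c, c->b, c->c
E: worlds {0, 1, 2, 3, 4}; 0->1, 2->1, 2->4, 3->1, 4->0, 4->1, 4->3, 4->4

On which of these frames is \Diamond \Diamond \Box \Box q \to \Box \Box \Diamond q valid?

D

Frame correspondent (Sahlqvist): \forall x \forall y \forall z ((x R^2 y \wedge x R^2 z) \to \exists w (y R^2 w \wedge zRw)) — i.e. a generalized confluence (Geach) condition.
A: fails — uR²u, uR²v but no t with uR²t and vRt.
B: fails — bR²b, bR²b but no w with bR²w and bRw.
C: fails — bR²a, bR²a but no w with aR²w and aRw.
D: condition met.
E: fails — 2R²0, 2R²0 but no w with 0R²w and 0Rw.
Valid on: D.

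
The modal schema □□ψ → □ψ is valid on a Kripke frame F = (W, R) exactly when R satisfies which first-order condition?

Suppose □□ψ→□ψ is valid. Take Rxy and set V(ψ)={w : xR²w}. Then □□ψ at x, so □ψ at x, so ψ at y, i.e. ∃z(Rxz∧Rzy).
Conversely, any frame satisfying ∀x ∀y (Rxy → ∃z (Rxz ∧ Rzy)) validates the schema.
So the correspondent is density.

Density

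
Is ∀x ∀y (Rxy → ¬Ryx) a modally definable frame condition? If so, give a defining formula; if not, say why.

No — not modally definable

If a class were modally definable it would be closed under surjective bounded morphisms (Goldblatt–Thomason).
The 4-cycle (worlds 0,1,2,3 with 0→1→2→3→0) is asymmetric. Mapping every world to a single reflexive point • is a surjective bounded morphism, and the reflexive point is not asymmetric (R•• but asymmetry requires ¬R••).
Hence asymmetry is not modally definable.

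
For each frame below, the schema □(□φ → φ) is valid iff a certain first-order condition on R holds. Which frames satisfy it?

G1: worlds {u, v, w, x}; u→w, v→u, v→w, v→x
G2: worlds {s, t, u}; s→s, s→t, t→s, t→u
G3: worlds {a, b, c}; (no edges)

G3

The schema corresponds to shift-reflexivity: ∀x ∀y (Rxy → Ryy).
G1: fails — Rvu but not Ruu.
G2: fails — Rtu but not Ruu.
G3: condition met.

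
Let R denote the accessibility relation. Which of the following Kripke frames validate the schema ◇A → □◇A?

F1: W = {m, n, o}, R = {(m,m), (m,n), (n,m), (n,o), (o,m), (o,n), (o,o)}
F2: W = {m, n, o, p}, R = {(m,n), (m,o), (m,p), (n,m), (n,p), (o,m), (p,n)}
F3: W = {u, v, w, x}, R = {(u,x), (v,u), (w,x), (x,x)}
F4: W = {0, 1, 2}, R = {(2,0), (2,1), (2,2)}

Frame correspondent (Sahlqvist): ∀x ∀y ∀z (Rxy ∧ Rxz → Ryz) — i.e. the Euclidean property.
F1: fails — Rmn and Rmn but not Rnn.
F2: fails — Rmo and Rmo but not Roo.
F3: fails — Rvu and Rvu but not Ruu.
F4: fails — R20 and R22 but not R02.

none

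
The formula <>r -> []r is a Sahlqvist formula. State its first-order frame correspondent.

partial functionality

Suppose ◇r→□r is valid. Take Rxy, Rxz and set V(r)={y}. Then ◇r at x, so □r at x, so r at z, i.e. z=y.
Conversely, on a frame with partial functionality the schema holds at every world under every valuation.
So the correspondent is partial functionality.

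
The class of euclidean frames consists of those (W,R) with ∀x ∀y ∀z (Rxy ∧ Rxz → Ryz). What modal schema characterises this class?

The condition is the Euclidean property. The 5 schema ◇r → □◇r defines it.

◇r → □◇r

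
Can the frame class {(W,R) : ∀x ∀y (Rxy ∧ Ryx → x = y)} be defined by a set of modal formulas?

No — not modally definable

Modal frame validity is preserved under surjective bounded morphisms.
The 6-cycle (worlds a,b,c,d,e,f with a→b→c→d→e→f→a) is antisymmetric. Sending even-indexed worlds to a and odd-indexed worlds to b is a surjective bounded morphism onto the two-world frame with a↔b, which is not antisymmetric.
So the class is not modally definable.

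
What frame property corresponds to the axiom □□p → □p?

This is the C4 axiom.
It corresponds to density: ∀x ∀y (Rxy → ∃z (Rxz ∧ Rzy)).

density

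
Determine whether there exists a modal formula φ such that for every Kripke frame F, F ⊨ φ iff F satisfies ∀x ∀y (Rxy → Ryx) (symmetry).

Definable; q → □◇q defines it

This is a Sahlqvist condition; the B axiom q → □◇q defines it.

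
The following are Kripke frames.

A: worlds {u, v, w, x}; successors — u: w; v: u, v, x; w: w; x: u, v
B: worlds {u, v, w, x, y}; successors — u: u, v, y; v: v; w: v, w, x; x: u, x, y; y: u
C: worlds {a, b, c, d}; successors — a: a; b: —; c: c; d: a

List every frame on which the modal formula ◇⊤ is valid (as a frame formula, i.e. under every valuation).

A, B

The schema corresponds to seriality: ∀x ∃y Rxy.
A: ✓.
B: ✓.
C: fails — world b has no successor.
Valid on: A, B.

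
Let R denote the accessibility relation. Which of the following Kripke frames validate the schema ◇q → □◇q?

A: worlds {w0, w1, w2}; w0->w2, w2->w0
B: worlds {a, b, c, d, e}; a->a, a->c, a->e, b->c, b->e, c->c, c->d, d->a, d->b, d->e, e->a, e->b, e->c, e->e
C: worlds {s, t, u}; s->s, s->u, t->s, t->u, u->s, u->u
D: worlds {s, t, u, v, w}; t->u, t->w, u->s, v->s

C

Frame correspondent (Sahlqvist): ∀x ∀y ∀z (Rxy ∧ Rxz → Ryz) — i.e. the Euclidean property.
A: fails — Rw0w2 and Rw0w2 but not Rw2w2.
B: fails — Rac and Rae but not Rce.
C: satisfies the condition.
D: fails — Rtu and Rtu but not Ruu.
Valid on: C.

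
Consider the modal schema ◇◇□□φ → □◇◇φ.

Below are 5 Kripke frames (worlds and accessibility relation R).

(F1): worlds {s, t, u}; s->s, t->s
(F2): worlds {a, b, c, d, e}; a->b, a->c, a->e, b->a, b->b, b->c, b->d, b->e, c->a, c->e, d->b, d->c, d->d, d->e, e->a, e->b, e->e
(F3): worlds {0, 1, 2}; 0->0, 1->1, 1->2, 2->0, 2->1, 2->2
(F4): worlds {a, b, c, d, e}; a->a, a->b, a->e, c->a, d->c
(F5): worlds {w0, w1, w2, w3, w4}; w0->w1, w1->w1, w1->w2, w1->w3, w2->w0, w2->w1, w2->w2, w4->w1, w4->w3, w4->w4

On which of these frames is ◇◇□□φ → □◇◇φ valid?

Frame correspondent (Sahlqvist): ∀x ∀y ∀z ((xR²y ∧ xRz) → ∃w (yR²w ∧ zR²w)) — i.e. a generalized confluence (Geach) condition.
(F1): satisfies the condition.
(F2): satisfies the condition.
(F3): satisfies the condition.
(F4): fails — aR²a, aRb but no w with aR²w and bR²w.
(F5): fails — w0R²w3, w0Rw1 but no w with w3R²w and w1R²w.
Valid on: (F1), (F2), (F3).

(F1), (F2), (F3)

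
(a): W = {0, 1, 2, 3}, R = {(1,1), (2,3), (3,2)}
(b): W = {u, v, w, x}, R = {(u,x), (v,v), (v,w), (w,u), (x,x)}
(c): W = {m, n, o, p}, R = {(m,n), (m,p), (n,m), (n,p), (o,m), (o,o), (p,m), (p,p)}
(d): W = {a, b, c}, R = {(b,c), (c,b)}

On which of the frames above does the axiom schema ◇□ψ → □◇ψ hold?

(a), (d)

This is the axiom for convergence; its first-order frame correspondent is ∀x ∀y ∀z (Rxy ∧ Rxz → ∃w (Ryw ∧ Rzw)).
(a): condition met.
(b): fails — Rvv and Rvw but v and w have no common successor.
(c): fails — Rom and Roo but m and o have no common successor.
(d): condition met.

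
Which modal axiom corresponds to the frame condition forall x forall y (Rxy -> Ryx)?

ψ → □◇ψ

The condition is symmetry. The B schema ψ → □◇ψ defines it.
Suppose ψ→□◇ψ is valid. Take Rxy and set V(ψ)={x}. Then ψ at x, so □◇ψ at x, so ◇ψ at y, so some z with Ryz has ψ; z=x, i.e. Ryx.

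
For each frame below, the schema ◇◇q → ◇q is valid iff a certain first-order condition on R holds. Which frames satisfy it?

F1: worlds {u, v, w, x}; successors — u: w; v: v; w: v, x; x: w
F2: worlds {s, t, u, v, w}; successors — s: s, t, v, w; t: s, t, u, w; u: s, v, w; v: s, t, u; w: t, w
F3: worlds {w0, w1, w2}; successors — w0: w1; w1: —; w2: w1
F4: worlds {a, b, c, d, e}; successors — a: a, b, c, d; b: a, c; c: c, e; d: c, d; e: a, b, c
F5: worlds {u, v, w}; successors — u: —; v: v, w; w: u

F3

The schema corresponds to a generalized confluence (Geach) condition: ∀x ∀y (xR²y → ∃w (y = w ∧ xRw)).
F1: fails — uR²v but no t with v=t and uRt.
F2: fails — sR²u but no w* with u=w* and sRw*.
F3: condition met.
F4: fails — aR²e but no w with e=w and aRw.
F5: fails — vR²u but no t with u=t and vRt.
Valid on: F3.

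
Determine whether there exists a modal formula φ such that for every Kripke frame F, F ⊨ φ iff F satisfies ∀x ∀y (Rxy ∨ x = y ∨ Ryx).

No — not modally definable

If a class were modally definable it would be closed under disjoint unions (Goldblatt–Thomason).
Take 2 disjoint single-world reflexive frames: each is trivially connected, but their disjoint union has 2 worlds with no edge between distinct components, so it is not connected.
So no modal formula (or set of formulas) defines exactly the connected frames.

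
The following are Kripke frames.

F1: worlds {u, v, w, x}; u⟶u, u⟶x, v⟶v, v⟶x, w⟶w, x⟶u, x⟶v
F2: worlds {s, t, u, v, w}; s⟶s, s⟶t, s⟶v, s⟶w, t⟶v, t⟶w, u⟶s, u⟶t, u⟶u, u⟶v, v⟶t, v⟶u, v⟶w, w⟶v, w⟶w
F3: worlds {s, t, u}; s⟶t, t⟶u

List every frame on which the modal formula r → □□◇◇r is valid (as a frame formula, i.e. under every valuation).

Frame correspondent (Sahlqvist): ∀x ∀z (xR²z → ∃w (x = w ∧ zR²w)) — i.e. a generalized confluence (Geach) condition.
F1: ✓.
F2: fails — sR²t but no w* with s=w* and tR²w*.
F3: fails — sR²u but no w with s=w and uR²w.
Valid on: F1.

F1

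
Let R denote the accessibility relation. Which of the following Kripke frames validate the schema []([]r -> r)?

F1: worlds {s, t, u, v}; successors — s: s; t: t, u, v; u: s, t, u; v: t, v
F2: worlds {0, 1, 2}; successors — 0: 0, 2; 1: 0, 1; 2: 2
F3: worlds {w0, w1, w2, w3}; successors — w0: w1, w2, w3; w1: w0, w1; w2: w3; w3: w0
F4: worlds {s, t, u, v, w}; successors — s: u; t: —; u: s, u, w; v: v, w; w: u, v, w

F1, F2

The schema corresponds to shift-reflexivity: forall x forall y (Rxy -> Ryy).
F1: holds.
F2: holds.
F3: fails — Rw1w0 but not Rw0w0.
F4: fails — Rus but not Rss.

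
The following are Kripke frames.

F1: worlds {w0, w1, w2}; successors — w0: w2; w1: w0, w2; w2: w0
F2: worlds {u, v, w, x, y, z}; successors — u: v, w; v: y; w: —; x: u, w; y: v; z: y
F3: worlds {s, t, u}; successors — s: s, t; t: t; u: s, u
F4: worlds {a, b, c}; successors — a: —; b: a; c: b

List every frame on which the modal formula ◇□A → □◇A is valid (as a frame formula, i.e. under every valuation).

F3

This is the axiom for convergence; its first-order frame correspondent is ∀x ∀y ∀z (Rxy ∧ Rxz → ∃w (Ryw ∧ Rzw)).
F1: fails — Rw1w2 and Rw1w0 but w2 and w0 have no common successor.
F2: fails — Ruv and Ruw but v and w have no common successor.
F3: satisfies the condition.
F4: fails — Rba and Rba but a and a have no common successor.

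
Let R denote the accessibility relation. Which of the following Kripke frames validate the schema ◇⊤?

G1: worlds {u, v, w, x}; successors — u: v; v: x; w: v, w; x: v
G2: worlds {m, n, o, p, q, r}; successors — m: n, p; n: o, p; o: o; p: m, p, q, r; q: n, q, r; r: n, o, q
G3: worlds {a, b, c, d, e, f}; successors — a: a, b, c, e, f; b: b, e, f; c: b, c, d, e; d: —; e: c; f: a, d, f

Frame correspondent (Sahlqvist): ∀x ∃y Rxy — i.e. seriality.
G1: holds.
G2: holds.
G3: fails — world d has no successor.

G1, G2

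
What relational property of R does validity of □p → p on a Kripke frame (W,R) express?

Suppose □p→p is valid. At any x set V(p)={w : Rxw}. Then □p holds at x, so p holds at x, i.e. Rxx.

Reflexivity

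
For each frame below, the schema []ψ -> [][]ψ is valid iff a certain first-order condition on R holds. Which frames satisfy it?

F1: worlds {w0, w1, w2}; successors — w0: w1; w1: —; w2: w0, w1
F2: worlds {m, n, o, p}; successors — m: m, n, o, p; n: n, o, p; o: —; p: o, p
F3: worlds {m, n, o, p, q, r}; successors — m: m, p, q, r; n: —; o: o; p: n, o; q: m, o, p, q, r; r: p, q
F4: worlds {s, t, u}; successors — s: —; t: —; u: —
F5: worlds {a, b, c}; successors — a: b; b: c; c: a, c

F1, F2, F4

This is the axiom for transitivity; its first-order frame correspondent is forall x forall y forall z (Rxy & Ryz -> Rxz).
F1: ✓.
F2: ✓.
F3: fails — Rrp and Rpn but not Rrn.
F4: ✓.
F5: fails — Rca and Rab but not Rcb.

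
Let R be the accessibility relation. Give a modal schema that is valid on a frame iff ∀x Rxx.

□q → q

This is reflexivity; the standard corresponding axiom is T: □q → q.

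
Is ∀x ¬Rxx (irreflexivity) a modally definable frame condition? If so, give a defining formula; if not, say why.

If a class were modally definable it would be closed under surjective bounded morphisms (Goldblatt–Thomason).
The 2-cycle (worlds s,t with s→t→s) is irreflexive, and the map sending every world to a single reflexive point • is a surjective bounded morphism (forth: every edge maps to (•,•); back: every world has a successor). So any modal formula valid on the 2-cycle is also valid on the reflexive point, which is not irreflexive.
Hence irreflexivity is not modally definable.

Not modally definable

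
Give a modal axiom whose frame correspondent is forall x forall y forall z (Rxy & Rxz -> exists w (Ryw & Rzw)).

◇□s → □◇s

This is convergence; the standard corresponding axiom is .2: ◇□s → □◇s.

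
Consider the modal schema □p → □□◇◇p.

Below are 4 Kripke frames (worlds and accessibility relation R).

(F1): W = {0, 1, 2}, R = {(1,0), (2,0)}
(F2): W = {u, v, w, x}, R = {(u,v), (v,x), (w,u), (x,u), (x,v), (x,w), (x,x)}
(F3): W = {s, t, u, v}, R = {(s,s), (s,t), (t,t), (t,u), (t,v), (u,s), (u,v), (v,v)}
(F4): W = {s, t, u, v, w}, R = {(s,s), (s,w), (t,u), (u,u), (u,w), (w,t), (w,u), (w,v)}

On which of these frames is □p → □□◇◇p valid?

The schema corresponds to a generalized confluence (Geach) condition: ∀x ∀z (xR²z → ∃w (xRw ∧ zR²w)).
(F1): condition met.
(F2): fails — vR²w but no t with vRt and wR²t.
(F3): fails — sR²v but no w with sRw and vR²w.
(F4): fails — sR²v but no w* with sRw* and vR²w*.
Valid on: (F1).

(F1)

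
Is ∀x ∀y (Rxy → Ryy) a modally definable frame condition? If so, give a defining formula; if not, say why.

Definable; □(□p → p) defines it

The condition is shift-reflexivity. A defining modal formula is □(□p → p).
Suppose □(□p→p) is valid. Take Rxy and set V(p)={w : Ryw}. Then at y, □p holds; since □(□p→p) at x, □p→p at y, so p at y, i.e. Ryy.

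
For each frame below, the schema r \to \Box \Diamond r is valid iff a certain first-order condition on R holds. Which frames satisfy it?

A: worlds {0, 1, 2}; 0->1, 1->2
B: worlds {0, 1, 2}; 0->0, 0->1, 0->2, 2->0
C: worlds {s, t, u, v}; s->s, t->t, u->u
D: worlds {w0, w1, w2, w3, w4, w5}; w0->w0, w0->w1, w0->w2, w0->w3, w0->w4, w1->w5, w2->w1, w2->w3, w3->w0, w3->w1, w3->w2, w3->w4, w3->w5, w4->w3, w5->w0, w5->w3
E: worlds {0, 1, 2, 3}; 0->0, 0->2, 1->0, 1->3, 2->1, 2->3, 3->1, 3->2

Frame correspondent (Sahlqvist): \forall x \forall y (Rxy \to Ryx) — i.e. symmetry.
A: fails — R12 but not R21.
B: fails — R01 but not R10.
C: condition met.
D: fails — Rw1w5 but not Rw5w1.
E: fails — R10 but not R01.

C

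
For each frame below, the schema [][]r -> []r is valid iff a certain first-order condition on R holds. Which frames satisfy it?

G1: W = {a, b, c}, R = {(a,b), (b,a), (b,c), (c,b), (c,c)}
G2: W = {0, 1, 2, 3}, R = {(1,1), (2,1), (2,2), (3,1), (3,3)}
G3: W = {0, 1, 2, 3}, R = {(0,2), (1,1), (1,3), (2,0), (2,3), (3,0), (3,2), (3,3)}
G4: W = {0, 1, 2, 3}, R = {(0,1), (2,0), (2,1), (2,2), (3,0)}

This is the axiom for density; its first-order frame correspondent is forall x forall y (Rxy -> exists z (Rxz & Rzy)).
G1: fails — Rab but no z with Raz and Rzb.
G2: holds.
G3: fails — R02 but no z with R0z and Rz2.
G4: fails — R01 but no z with R0z and Rz1.
Valid on: G2.

G2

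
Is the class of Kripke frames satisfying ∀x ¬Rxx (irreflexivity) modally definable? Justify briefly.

Modal frame validity is preserved under surjective bounded morphisms.
The 3-cycle (worlds s,t,u with s→t→u→s) is irreflexive, and the map sending every world to a single reflexive point • is a surjective bounded morphism (forth: every edge maps to (•,•); back: every world has a successor). So any modal formula valid on the 3-cycle is also valid on the reflexive point, which is not irreflexive.
So no modal formula (or set of formulas) defines exactly the irreflexive frames.

No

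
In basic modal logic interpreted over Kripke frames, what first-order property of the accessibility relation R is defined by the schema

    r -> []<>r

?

This schema is the B axiom.
It corresponds to symmetry: forall x forall y (Rxy -> Ryx).

symmetry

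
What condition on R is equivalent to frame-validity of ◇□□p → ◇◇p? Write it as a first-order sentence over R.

∀x ∀y (xRy → ∃w (yR²w ∧ xR²w))

This is a Sahlqvist (Geach-type) schema ◇^1□^2p → □^0◇^2p.
First-order correspondent: ∀x ∀y (xRy → ∃w (yR²w ∧ xR²w)).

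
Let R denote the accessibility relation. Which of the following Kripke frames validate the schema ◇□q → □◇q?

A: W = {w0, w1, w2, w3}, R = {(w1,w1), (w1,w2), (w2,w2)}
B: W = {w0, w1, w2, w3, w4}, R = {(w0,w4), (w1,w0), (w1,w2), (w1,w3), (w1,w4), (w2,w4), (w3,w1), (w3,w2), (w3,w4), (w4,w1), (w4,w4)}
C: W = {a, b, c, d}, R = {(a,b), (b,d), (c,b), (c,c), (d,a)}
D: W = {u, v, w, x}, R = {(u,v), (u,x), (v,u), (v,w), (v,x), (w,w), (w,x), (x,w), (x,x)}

A, B, D

Frame correspondent (Sahlqvist): ∀x ∀y ∀z (Rxy ∧ Rxz → ∃w (Ryw ∧ Rzw)) — i.e. convergence.
A: ✓.
B: ✓.
C: fails — Rcc and Rcb but c and b have no common successor.
D: ✓.
Valid on: A, B, D.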